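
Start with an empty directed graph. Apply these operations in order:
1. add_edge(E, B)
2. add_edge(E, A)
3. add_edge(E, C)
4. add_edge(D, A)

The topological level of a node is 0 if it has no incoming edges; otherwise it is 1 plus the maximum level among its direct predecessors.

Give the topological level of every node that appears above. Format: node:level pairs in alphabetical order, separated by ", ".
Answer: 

Op 1: add_edge(E, B). Edges now: 1
Op 2: add_edge(E, A). Edges now: 2
Op 3: add_edge(E, C). Edges now: 3
Op 4: add_edge(D, A). Edges now: 4
Compute levels (Kahn BFS):
  sources (in-degree 0): D, E
  process D: level=0
    D->A: in-degree(A)=1, level(A)>=1
  process E: level=0
    E->A: in-degree(A)=0, level(A)=1, enqueue
    E->B: in-degree(B)=0, level(B)=1, enqueue
    E->C: in-degree(C)=0, level(C)=1, enqueue
  process A: level=1
  process B: level=1
  process C: level=1
All levels: A:1, B:1, C:1, D:0, E:0

Answer: A:1, B:1, C:1, D:0, E:0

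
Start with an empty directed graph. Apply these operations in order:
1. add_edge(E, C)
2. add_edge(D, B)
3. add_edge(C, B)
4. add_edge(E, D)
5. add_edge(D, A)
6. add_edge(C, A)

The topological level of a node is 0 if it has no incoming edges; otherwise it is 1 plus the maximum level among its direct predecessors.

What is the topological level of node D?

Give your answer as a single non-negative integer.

Op 1: add_edge(E, C). Edges now: 1
Op 2: add_edge(D, B). Edges now: 2
Op 3: add_edge(C, B). Edges now: 3
Op 4: add_edge(E, D). Edges now: 4
Op 5: add_edge(D, A). Edges now: 5
Op 6: add_edge(C, A). Edges now: 6
Compute levels (Kahn BFS):
  sources (in-degree 0): E
  process E: level=0
    E->C: in-degree(C)=0, level(C)=1, enqueue
    E->D: in-degree(D)=0, level(D)=1, enqueue
  process C: level=1
    C->A: in-degree(A)=1, level(A)>=2
    C->B: in-degree(B)=1, level(B)>=2
  process D: level=1
    D->A: in-degree(A)=0, level(A)=2, enqueue
    D->B: in-degree(B)=0, level(B)=2, enqueue
  process A: level=2
  process B: level=2
All levels: A:2, B:2, C:1, D:1, E:0
level(D) = 1

Answer: 1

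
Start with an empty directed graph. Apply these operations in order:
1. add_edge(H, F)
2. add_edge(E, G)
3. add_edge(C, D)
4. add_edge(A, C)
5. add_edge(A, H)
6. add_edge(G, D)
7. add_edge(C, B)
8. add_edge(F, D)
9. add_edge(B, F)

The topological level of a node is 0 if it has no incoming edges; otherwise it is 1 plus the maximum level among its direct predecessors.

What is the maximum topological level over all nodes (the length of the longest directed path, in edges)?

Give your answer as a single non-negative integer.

Answer: 4

Derivation:
Op 1: add_edge(H, F). Edges now: 1
Op 2: add_edge(E, G). Edges now: 2
Op 3: add_edge(C, D). Edges now: 3
Op 4: add_edge(A, C). Edges now: 4
Op 5: add_edge(A, H). Edges now: 5
Op 6: add_edge(G, D). Edges now: 6
Op 7: add_edge(C, B). Edges now: 7
Op 8: add_edge(F, D). Edges now: 8
Op 9: add_edge(B, F). Edges now: 9
Compute levels (Kahn BFS):
  sources (in-degree 0): A, E
  process A: level=0
    A->C: in-degree(C)=0, level(C)=1, enqueue
    A->H: in-degree(H)=0, level(H)=1, enqueue
  process E: level=0
    E->G: in-degree(G)=0, level(G)=1, enqueue
  process C: level=1
    C->B: in-degree(B)=0, level(B)=2, enqueue
    C->D: in-degree(D)=2, level(D)>=2
  process H: level=1
    H->F: in-degree(F)=1, level(F)>=2
  process G: level=1
    G->D: in-degree(D)=1, level(D)>=2
  process B: level=2
    B->F: in-degree(F)=0, level(F)=3, enqueue
  process F: level=3
    F->D: in-degree(D)=0, level(D)=4, enqueue
  process D: level=4
All levels: A:0, B:2, C:1, D:4, E:0, F:3, G:1, H:1
max level = 4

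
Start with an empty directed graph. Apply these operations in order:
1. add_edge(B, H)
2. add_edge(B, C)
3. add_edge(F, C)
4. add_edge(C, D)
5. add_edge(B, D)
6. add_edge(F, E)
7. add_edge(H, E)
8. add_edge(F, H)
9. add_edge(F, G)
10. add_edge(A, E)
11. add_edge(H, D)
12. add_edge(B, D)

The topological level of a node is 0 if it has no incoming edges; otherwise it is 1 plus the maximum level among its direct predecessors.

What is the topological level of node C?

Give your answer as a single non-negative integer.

Answer: 1

Derivation:
Op 1: add_edge(B, H). Edges now: 1
Op 2: add_edge(B, C). Edges now: 2
Op 3: add_edge(F, C). Edges now: 3
Op 4: add_edge(C, D). Edges now: 4
Op 5: add_edge(B, D). Edges now: 5
Op 6: add_edge(F, E). Edges now: 6
Op 7: add_edge(H, E). Edges now: 7
Op 8: add_edge(F, H). Edges now: 8
Op 9: add_edge(F, G). Edges now: 9
Op 10: add_edge(A, E). Edges now: 10
Op 11: add_edge(H, D). Edges now: 11
Op 12: add_edge(B, D) (duplicate, no change). Edges now: 11
Compute levels (Kahn BFS):
  sources (in-degree 0): A, B, F
  process A: level=0
    A->E: in-degree(E)=2, level(E)>=1
  process B: level=0
    B->C: in-degree(C)=1, level(C)>=1
    B->D: in-degree(D)=2, level(D)>=1
    B->H: in-degree(H)=1, level(H)>=1
  process F: level=0
    F->C: in-degree(C)=0, level(C)=1, enqueue
    F->E: in-degree(E)=1, level(E)>=1
    F->G: in-degree(G)=0, level(G)=1, enqueue
    F->H: in-degree(H)=0, level(H)=1, enqueue
  process C: level=1
    C->D: in-degree(D)=1, level(D)>=2
  process G: level=1
  process H: level=1
    H->D: in-degree(D)=0, level(D)=2, enqueue
    H->E: in-degree(E)=0, level(E)=2, enqueue
  process D: level=2
  process E: level=2
All levels: A:0, B:0, C:1, D:2, E:2, F:0, G:1, H:1
level(C) = 1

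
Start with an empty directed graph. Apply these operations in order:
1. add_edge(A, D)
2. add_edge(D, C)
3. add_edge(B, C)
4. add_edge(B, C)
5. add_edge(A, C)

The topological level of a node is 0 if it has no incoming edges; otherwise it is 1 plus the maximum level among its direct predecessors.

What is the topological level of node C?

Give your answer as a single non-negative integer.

Answer: 2

Derivation:
Op 1: add_edge(A, D). Edges now: 1
Op 2: add_edge(D, C). Edges now: 2
Op 3: add_edge(B, C). Edges now: 3
Op 4: add_edge(B, C) (duplicate, no change). Edges now: 3
Op 5: add_edge(A, C). Edges now: 4
Compute levels (Kahn BFS):
  sources (in-degree 0): A, B
  process A: level=0
    A->C: in-degree(C)=2, level(C)>=1
    A->D: in-degree(D)=0, level(D)=1, enqueue
  process B: level=0
    B->C: in-degree(C)=1, level(C)>=1
  process D: level=1
    D->C: in-degree(C)=0, level(C)=2, enqueue
  process C: level=2
All levels: A:0, B:0, C:2, D:1
level(C) = 2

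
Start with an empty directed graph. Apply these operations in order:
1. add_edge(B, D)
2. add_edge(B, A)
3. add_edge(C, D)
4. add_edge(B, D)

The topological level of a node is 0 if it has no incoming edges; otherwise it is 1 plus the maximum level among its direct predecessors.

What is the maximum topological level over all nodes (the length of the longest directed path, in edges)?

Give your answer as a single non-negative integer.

Answer: 1

Derivation:
Op 1: add_edge(B, D). Edges now: 1
Op 2: add_edge(B, A). Edges now: 2
Op 3: add_edge(C, D). Edges now: 3
Op 4: add_edge(B, D) (duplicate, no change). Edges now: 3
Compute levels (Kahn BFS):
  sources (in-degree 0): B, C
  process B: level=0
    B->A: in-degree(A)=0, level(A)=1, enqueue
    B->D: in-degree(D)=1, level(D)>=1
  process C: level=0
    C->D: in-degree(D)=0, level(D)=1, enqueue
  process A: level=1
  process D: level=1
All levels: A:1, B:0, C:0, D:1
max level = 1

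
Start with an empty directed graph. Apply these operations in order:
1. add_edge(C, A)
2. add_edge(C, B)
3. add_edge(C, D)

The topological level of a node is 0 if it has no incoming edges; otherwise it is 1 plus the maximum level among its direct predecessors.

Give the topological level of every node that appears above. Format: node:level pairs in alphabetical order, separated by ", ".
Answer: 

Op 1: add_edge(C, A). Edges now: 1
Op 2: add_edge(C, B). Edges now: 2
Op 3: add_edge(C, D). Edges now: 3
Compute levels (Kahn BFS):
  sources (in-degree 0): C
  process C: level=0
    C->A: in-degree(A)=0, level(A)=1, enqueue
    C->B: in-degree(B)=0, level(B)=1, enqueue
    C->D: in-degree(D)=0, level(D)=1, enqueue
  process A: level=1
  process B: level=1
  process D: level=1
All levels: A:1, B:1, C:0, D:1

Answer: A:1, B:1, C:0, D:1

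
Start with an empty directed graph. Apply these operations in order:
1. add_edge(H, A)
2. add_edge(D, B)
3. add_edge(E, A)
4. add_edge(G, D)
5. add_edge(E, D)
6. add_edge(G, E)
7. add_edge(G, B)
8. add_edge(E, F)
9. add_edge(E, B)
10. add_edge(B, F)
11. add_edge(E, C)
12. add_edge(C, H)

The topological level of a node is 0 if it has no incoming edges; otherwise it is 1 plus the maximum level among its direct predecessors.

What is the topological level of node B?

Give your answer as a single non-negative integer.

Op 1: add_edge(H, A). Edges now: 1
Op 2: add_edge(D, B). Edges now: 2
Op 3: add_edge(E, A). Edges now: 3
Op 4: add_edge(G, D). Edges now: 4
Op 5: add_edge(E, D). Edges now: 5
Op 6: add_edge(G, E). Edges now: 6
Op 7: add_edge(G, B). Edges now: 7
Op 8: add_edge(E, F). Edges now: 8
Op 9: add_edge(E, B). Edges now: 9
Op 10: add_edge(B, F). Edges now: 10
Op 11: add_edge(E, C). Edges now: 11
Op 12: add_edge(C, H). Edges now: 12
Compute levels (Kahn BFS):
  sources (in-degree 0): G
  process G: level=0
    G->B: in-degree(B)=2, level(B)>=1
    G->D: in-degree(D)=1, level(D)>=1
    G->E: in-degree(E)=0, level(E)=1, enqueue
  process E: level=1
    E->A: in-degree(A)=1, level(A)>=2
    E->B: in-degree(B)=1, level(B)>=2
    E->C: in-degree(C)=0, level(C)=2, enqueue
    E->D: in-degree(D)=0, level(D)=2, enqueue
    E->F: in-degree(F)=1, level(F)>=2
  process C: level=2
    C->H: in-degree(H)=0, level(H)=3, enqueue
  process D: level=2
    D->B: in-degree(B)=0, level(B)=3, enqueue
  process H: level=3
    H->A: in-degree(A)=0, level(A)=4, enqueue
  process B: level=3
    B->F: in-degree(F)=0, level(F)=4, enqueue
  process A: level=4
  process F: level=4
All levels: A:4, B:3, C:2, D:2, E:1, F:4, G:0, H:3
level(B) = 3

Answer: 3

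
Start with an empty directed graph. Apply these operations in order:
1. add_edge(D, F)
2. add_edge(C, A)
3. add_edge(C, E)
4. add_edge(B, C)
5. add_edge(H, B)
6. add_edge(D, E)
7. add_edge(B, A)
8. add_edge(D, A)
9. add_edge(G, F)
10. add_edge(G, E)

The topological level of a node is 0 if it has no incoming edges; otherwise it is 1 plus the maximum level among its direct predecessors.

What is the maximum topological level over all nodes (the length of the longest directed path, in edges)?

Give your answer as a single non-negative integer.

Op 1: add_edge(D, F). Edges now: 1
Op 2: add_edge(C, A). Edges now: 2
Op 3: add_edge(C, E). Edges now: 3
Op 4: add_edge(B, C). Edges now: 4
Op 5: add_edge(H, B). Edges now: 5
Op 6: add_edge(D, E). Edges now: 6
Op 7: add_edge(B, A). Edges now: 7
Op 8: add_edge(D, A). Edges now: 8
Op 9: add_edge(G, F). Edges now: 9
Op 10: add_edge(G, E). Edges now: 10
Compute levels (Kahn BFS):
  sources (in-degree 0): D, G, H
  process D: level=0
    D->A: in-degree(A)=2, level(A)>=1
    D->E: in-degree(E)=2, level(E)>=1
    D->F: in-degree(F)=1, level(F)>=1
  process G: level=0
    G->E: in-degree(E)=1, level(E)>=1
    G->F: in-degree(F)=0, level(F)=1, enqueue
  process H: level=0
    H->B: in-degree(B)=0, level(B)=1, enqueue
  process F: level=1
  process B: level=1
    B->A: in-degree(A)=1, level(A)>=2
    B->C: in-degree(C)=0, level(C)=2, enqueue
  process C: level=2
    C->A: in-degree(A)=0, level(A)=3, enqueue
    C->E: in-degree(E)=0, level(E)=3, enqueue
  process A: level=3
  process E: level=3
All levels: A:3, B:1, C:2, D:0, E:3, F:1, G:0, H:0
max level = 3

Answer: 3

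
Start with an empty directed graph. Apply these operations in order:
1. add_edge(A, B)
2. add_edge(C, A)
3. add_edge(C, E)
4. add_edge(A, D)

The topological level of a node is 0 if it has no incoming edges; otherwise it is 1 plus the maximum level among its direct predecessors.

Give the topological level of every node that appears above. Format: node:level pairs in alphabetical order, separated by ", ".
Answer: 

Op 1: add_edge(A, B). Edges now: 1
Op 2: add_edge(C, A). Edges now: 2
Op 3: add_edge(C, E). Edges now: 3
Op 4: add_edge(A, D). Edges now: 4
Compute levels (Kahn BFS):
  sources (in-degree 0): C
  process C: level=0
    C->A: in-degree(A)=0, level(A)=1, enqueue
    C->E: in-degree(E)=0, level(E)=1, enqueue
  process A: level=1
    A->B: in-degree(B)=0, level(B)=2, enqueue
    A->D: in-degree(D)=0, level(D)=2, enqueue
  process E: level=1
  process B: level=2
  process D: level=2
All levels: A:1, B:2, C:0, D:2, E:1

Answer: A:1, B:2, C:0, D:2, E:1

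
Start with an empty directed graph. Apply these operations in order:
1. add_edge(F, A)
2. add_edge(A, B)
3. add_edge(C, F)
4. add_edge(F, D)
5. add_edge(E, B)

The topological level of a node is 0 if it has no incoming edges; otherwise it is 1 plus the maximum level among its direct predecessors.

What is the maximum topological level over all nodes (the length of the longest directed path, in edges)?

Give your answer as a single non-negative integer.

Answer: 3

Derivation:
Op 1: add_edge(F, A). Edges now: 1
Op 2: add_edge(A, B). Edges now: 2
Op 3: add_edge(C, F). Edges now: 3
Op 4: add_edge(F, D). Edges now: 4
Op 5: add_edge(E, B). Edges now: 5
Compute levels (Kahn BFS):
  sources (in-degree 0): C, E
  process C: level=0
    C->F: in-degree(F)=0, level(F)=1, enqueue
  process E: level=0
    E->B: in-degree(B)=1, level(B)>=1
  process F: level=1
    F->A: in-degree(A)=0, level(A)=2, enqueue
    F->D: in-degree(D)=0, level(D)=2, enqueue
  process A: level=2
    A->B: in-degree(B)=0, level(B)=3, enqueue
  process D: level=2
  process B: level=3
All levels: A:2, B:3, C:0, D:2, E:0, F:1
max level = 3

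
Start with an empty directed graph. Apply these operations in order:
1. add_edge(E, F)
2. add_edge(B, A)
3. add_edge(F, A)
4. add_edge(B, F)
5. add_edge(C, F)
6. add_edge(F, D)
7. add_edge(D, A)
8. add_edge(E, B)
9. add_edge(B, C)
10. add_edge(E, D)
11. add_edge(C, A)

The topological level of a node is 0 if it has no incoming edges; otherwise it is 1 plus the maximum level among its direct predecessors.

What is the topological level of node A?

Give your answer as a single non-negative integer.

Op 1: add_edge(E, F). Edges now: 1
Op 2: add_edge(B, A). Edges now: 2
Op 3: add_edge(F, A). Edges now: 3
Op 4: add_edge(B, F). Edges now: 4
Op 5: add_edge(C, F). Edges now: 5
Op 6: add_edge(F, D). Edges now: 6
Op 7: add_edge(D, A). Edges now: 7
Op 8: add_edge(E, B). Edges now: 8
Op 9: add_edge(B, C). Edges now: 9
Op 10: add_edge(E, D). Edges now: 10
Op 11: add_edge(C, A). Edges now: 11
Compute levels (Kahn BFS):
  sources (in-degree 0): E
  process E: level=0
    E->B: in-degree(B)=0, level(B)=1, enqueue
    E->D: in-degree(D)=1, level(D)>=1
    E->F: in-degree(F)=2, level(F)>=1
  process B: level=1
    B->A: in-degree(A)=3, level(A)>=2
    B->C: in-degree(C)=0, level(C)=2, enqueue
    B->F: in-degree(F)=1, level(F)>=2
  process C: level=2
    C->A: in-degree(A)=2, level(A)>=3
    C->F: in-degree(F)=0, level(F)=3, enqueue
  process F: level=3
    F->A: in-degree(A)=1, level(A)>=4
    F->D: in-degree(D)=0, level(D)=4, enqueue
  process D: level=4
    D->A: in-degree(A)=0, level(A)=5, enqueue
  process A: level=5
All levels: A:5, B:1, C:2, D:4, E:0, F:3
level(A) = 5

Answer: 5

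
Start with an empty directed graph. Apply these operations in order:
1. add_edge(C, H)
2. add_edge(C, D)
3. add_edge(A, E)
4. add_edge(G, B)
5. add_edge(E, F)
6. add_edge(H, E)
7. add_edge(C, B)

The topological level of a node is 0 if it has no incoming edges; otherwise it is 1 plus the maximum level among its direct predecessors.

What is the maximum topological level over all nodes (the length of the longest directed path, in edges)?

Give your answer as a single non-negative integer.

Op 1: add_edge(C, H). Edges now: 1
Op 2: add_edge(C, D). Edges now: 2
Op 3: add_edge(A, E). Edges now: 3
Op 4: add_edge(G, B). Edges now: 4
Op 5: add_edge(E, F). Edges now: 5
Op 6: add_edge(H, E). Edges now: 6
Op 7: add_edge(C, B). Edges now: 7
Compute levels (Kahn BFS):
  sources (in-degree 0): A, C, G
  process A: level=0
    A->E: in-degree(E)=1, level(E)>=1
  process C: level=0
    C->B: in-degree(B)=1, level(B)>=1
    C->D: in-degree(D)=0, level(D)=1, enqueue
    C->H: in-degree(H)=0, level(H)=1, enqueue
  process G: level=0
    G->B: in-degree(B)=0, level(B)=1, enqueue
  process D: level=1
  process H: level=1
    H->E: in-degree(E)=0, level(E)=2, enqueue
  process B: level=1
  process E: level=2
    E->F: in-degree(F)=0, level(F)=3, enqueue
  process F: level=3
All levels: A:0, B:1, C:0, D:1, E:2, F:3, G:0, H:1
max level = 3

Answer: 3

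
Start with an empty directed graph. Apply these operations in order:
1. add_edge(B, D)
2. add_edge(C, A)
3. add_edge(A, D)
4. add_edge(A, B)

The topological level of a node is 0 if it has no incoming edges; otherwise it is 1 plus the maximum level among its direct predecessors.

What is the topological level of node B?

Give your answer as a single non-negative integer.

Answer: 2

Derivation:
Op 1: add_edge(B, D). Edges now: 1
Op 2: add_edge(C, A). Edges now: 2
Op 3: add_edge(A, D). Edges now: 3
Op 4: add_edge(A, B). Edges now: 4
Compute levels (Kahn BFS):
  sources (in-degree 0): C
  process C: level=0
    C->A: in-degree(A)=0, level(A)=1, enqueue
  process A: level=1
    A->B: in-degree(B)=0, level(B)=2, enqueue
    A->D: in-degree(D)=1, level(D)>=2
  process B: level=2
    B->D: in-degree(D)=0, level(D)=3, enqueue
  process D: level=3
All levels: A:1, B:2, C:0, D:3
level(B) = 2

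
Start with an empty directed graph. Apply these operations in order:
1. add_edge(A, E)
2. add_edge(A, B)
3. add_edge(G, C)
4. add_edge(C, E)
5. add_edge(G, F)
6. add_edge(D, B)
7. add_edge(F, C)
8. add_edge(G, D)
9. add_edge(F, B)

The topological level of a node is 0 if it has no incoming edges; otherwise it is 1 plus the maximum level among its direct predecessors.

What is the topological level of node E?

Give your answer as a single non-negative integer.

Answer: 3

Derivation:
Op 1: add_edge(A, E). Edges now: 1
Op 2: add_edge(A, B). Edges now: 2
Op 3: add_edge(G, C). Edges now: 3
Op 4: add_edge(C, E). Edges now: 4
Op 5: add_edge(G, F). Edges now: 5
Op 6: add_edge(D, B). Edges now: 6
Op 7: add_edge(F, C). Edges now: 7
Op 8: add_edge(G, D). Edges now: 8
Op 9: add_edge(F, B). Edges now: 9
Compute levels (Kahn BFS):
  sources (in-degree 0): A, G
  process A: level=0
    A->B: in-degree(B)=2, level(B)>=1
    A->E: in-degree(E)=1, level(E)>=1
  process G: level=0
    G->C: in-degree(C)=1, level(C)>=1
    G->D: in-degree(D)=0, level(D)=1, enqueue
    G->F: in-degree(F)=0, level(F)=1, enqueue
  process D: level=1
    D->B: in-degree(B)=1, level(B)>=2
  process F: level=1
    F->B: in-degree(B)=0, level(B)=2, enqueue
    F->C: in-degree(C)=0, level(C)=2, enqueue
  process B: level=2
  process C: level=2
    C->E: in-degree(E)=0, level(E)=3, enqueue
  process E: level=3
All levels: A:0, B:2, C:2, D:1, E:3, F:1, G:0
level(E) = 3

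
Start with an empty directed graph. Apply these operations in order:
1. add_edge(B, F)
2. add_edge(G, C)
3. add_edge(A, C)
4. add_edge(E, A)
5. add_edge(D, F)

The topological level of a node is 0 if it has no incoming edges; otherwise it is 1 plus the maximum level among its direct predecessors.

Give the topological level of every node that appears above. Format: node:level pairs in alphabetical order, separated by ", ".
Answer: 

Op 1: add_edge(B, F). Edges now: 1
Op 2: add_edge(G, C). Edges now: 2
Op 3: add_edge(A, C). Edges now: 3
Op 4: add_edge(E, A). Edges now: 4
Op 5: add_edge(D, F). Edges now: 5
Compute levels (Kahn BFS):
  sources (in-degree 0): B, D, E, G
  process B: level=0
    B->F: in-degree(F)=1, level(F)>=1
  process D: level=0
    D->F: in-degree(F)=0, level(F)=1, enqueue
  process E: level=0
    E->A: in-degree(A)=0, level(A)=1, enqueue
  process G: level=0
    G->C: in-degree(C)=1, level(C)>=1
  process F: level=1
  process A: level=1
    A->C: in-degree(C)=0, level(C)=2, enqueue
  process C: level=2
All levels: A:1, B:0, C:2, D:0, E:0, F:1, G:0

Answer: A:1, B:0, C:2, D:0, E:0, F:1, G:0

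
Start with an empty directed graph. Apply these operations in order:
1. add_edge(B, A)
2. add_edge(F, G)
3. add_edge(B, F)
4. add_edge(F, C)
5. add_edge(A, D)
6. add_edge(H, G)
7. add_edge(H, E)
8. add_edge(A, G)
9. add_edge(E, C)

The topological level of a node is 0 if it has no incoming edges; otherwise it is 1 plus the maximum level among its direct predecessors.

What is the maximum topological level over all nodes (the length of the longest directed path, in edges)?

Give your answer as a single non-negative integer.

Answer: 2

Derivation:
Op 1: add_edge(B, A). Edges now: 1
Op 2: add_edge(F, G). Edges now: 2
Op 3: add_edge(B, F). Edges now: 3
Op 4: add_edge(F, C). Edges now: 4
Op 5: add_edge(A, D). Edges now: 5
Op 6: add_edge(H, G). Edges now: 6
Op 7: add_edge(H, E). Edges now: 7
Op 8: add_edge(A, G). Edges now: 8
Op 9: add_edge(E, C). Edges now: 9
Compute levels (Kahn BFS):
  sources (in-degree 0): B, H
  process B: level=0
    B->A: in-degree(A)=0, level(A)=1, enqueue
    B->F: in-degree(F)=0, level(F)=1, enqueue
  process H: level=0
    H->E: in-degree(E)=0, level(E)=1, enqueue
    H->G: in-degree(G)=2, level(G)>=1
  process A: level=1
    A->D: in-degree(D)=0, level(D)=2, enqueue
    A->G: in-degree(G)=1, level(G)>=2
  process F: level=1
    F->C: in-degree(C)=1, level(C)>=2
    F->G: in-degree(G)=0, level(G)=2, enqueue
  process E: level=1
    E->C: in-degree(C)=0, level(C)=2, enqueue
  process D: level=2
  process G: level=2
  process C: level=2
All levels: A:1, B:0, C:2, D:2, E:1, F:1, G:2, H:0
max level = 2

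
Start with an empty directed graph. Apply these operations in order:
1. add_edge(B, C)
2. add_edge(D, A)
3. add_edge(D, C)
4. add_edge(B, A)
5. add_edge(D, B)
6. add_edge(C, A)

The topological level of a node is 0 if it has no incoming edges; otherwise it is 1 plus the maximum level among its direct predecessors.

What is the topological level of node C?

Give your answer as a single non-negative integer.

Answer: 2

Derivation:
Op 1: add_edge(B, C). Edges now: 1
Op 2: add_edge(D, A). Edges now: 2
Op 3: add_edge(D, C). Edges now: 3
Op 4: add_edge(B, A). Edges now: 4
Op 5: add_edge(D, B). Edges now: 5
Op 6: add_edge(C, A). Edges now: 6
Compute levels (Kahn BFS):
  sources (in-degree 0): D
  process D: level=0
    D->A: in-degree(A)=2, level(A)>=1
    D->B: in-degree(B)=0, level(B)=1, enqueue
    D->C: in-degree(C)=1, level(C)>=1
  process B: level=1
    B->A: in-degree(A)=1, level(A)>=2
    B->C: in-degree(C)=0, level(C)=2, enqueue
  process C: level=2
    C->A: in-degree(A)=0, level(A)=3, enqueue
  process A: level=3
All levels: A:3, B:1, C:2, D:0
level(C) = 2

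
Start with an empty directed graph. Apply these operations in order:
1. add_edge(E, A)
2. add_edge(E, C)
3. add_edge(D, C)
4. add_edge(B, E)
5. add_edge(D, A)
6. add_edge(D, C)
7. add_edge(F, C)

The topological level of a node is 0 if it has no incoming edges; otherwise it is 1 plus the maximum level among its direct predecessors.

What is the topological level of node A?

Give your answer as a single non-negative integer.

Answer: 2

Derivation:
Op 1: add_edge(E, A). Edges now: 1
Op 2: add_edge(E, C). Edges now: 2
Op 3: add_edge(D, C). Edges now: 3
Op 4: add_edge(B, E). Edges now: 4
Op 5: add_edge(D, A). Edges now: 5
Op 6: add_edge(D, C) (duplicate, no change). Edges now: 5
Op 7: add_edge(F, C). Edges now: 6
Compute levels (Kahn BFS):
  sources (in-degree 0): B, D, F
  process B: level=0
    B->E: in-degree(E)=0, level(E)=1, enqueue
  process D: level=0
    D->A: in-degree(A)=1, level(A)>=1
    D->C: in-degree(C)=2, level(C)>=1
  process F: level=0
    F->C: in-degree(C)=1, level(C)>=1
  process E: level=1
    E->A: in-degree(A)=0, level(A)=2, enqueue
    E->C: in-degree(C)=0, level(C)=2, enqueue
  process A: level=2
  process C: level=2
All levels: A:2, B:0, C:2, D:0, E:1, F:0
level(A) = 2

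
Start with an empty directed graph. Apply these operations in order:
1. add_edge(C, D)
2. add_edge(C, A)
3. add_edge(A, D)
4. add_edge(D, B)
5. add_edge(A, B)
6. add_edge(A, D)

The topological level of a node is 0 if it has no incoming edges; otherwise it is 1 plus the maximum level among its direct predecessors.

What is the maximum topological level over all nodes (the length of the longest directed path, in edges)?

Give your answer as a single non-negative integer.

Op 1: add_edge(C, D). Edges now: 1
Op 2: add_edge(C, A). Edges now: 2
Op 3: add_edge(A, D). Edges now: 3
Op 4: add_edge(D, B). Edges now: 4
Op 5: add_edge(A, B). Edges now: 5
Op 6: add_edge(A, D) (duplicate, no change). Edges now: 5
Compute levels (Kahn BFS):
  sources (in-degree 0): C
  process C: level=0
    C->A: in-degree(A)=0, level(A)=1, enqueue
    C->D: in-degree(D)=1, level(D)>=1
  process A: level=1
    A->B: in-degree(B)=1, level(B)>=2
    A->D: in-degree(D)=0, level(D)=2, enqueue
  process D: level=2
    D->B: in-degree(B)=0, level(B)=3, enqueue
  process B: level=3
All levels: A:1, B:3, C:0, D:2
max level = 3

Answer: 3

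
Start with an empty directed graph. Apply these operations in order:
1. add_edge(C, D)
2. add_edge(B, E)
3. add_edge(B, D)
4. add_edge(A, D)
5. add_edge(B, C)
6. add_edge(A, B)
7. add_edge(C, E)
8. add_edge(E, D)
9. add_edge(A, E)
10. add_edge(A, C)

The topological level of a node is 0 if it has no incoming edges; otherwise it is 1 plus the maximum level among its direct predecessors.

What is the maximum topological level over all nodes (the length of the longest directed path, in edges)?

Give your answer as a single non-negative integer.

Op 1: add_edge(C, D). Edges now: 1
Op 2: add_edge(B, E). Edges now: 2
Op 3: add_edge(B, D). Edges now: 3
Op 4: add_edge(A, D). Edges now: 4
Op 5: add_edge(B, C). Edges now: 5
Op 6: add_edge(A, B). Edges now: 6
Op 7: add_edge(C, E). Edges now: 7
Op 8: add_edge(E, D). Edges now: 8
Op 9: add_edge(A, E). Edges now: 9
Op 10: add_edge(A, C). Edges now: 10
Compute levels (Kahn BFS):
  sources (in-degree 0): A
  process A: level=0
    A->B: in-degree(B)=0, level(B)=1, enqueue
    A->C: in-degree(C)=1, level(C)>=1
    A->D: in-degree(D)=3, level(D)>=1
    A->E: in-degree(E)=2, level(E)>=1
  process B: level=1
    B->C: in-degree(C)=0, level(C)=2, enqueue
    B->D: in-degree(D)=2, level(D)>=2
    B->E: in-degree(E)=1, level(E)>=2
  process C: level=2
    C->D: in-degree(D)=1, level(D)>=3
    C->E: in-degree(E)=0, level(E)=3, enqueue
  process E: level=3
    E->D: in-degree(D)=0, level(D)=4, enqueue
  process D: level=4
All levels: A:0, B:1, C:2, D:4, E:3
max level = 4

Answer: 4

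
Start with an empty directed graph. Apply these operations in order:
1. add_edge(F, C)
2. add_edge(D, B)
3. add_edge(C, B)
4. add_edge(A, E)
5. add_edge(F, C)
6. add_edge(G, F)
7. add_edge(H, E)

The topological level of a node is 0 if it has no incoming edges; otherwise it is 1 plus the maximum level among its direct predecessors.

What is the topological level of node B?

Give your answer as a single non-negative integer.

Op 1: add_edge(F, C). Edges now: 1
Op 2: add_edge(D, B). Edges now: 2
Op 3: add_edge(C, B). Edges now: 3
Op 4: add_edge(A, E). Edges now: 4
Op 5: add_edge(F, C) (duplicate, no change). Edges now: 4
Op 6: add_edge(G, F). Edges now: 5
Op 7: add_edge(H, E). Edges now: 6
Compute levels (Kahn BFS):
  sources (in-degree 0): A, D, G, H
  process A: level=0
    A->E: in-degree(E)=1, level(E)>=1
  process D: level=0
    D->B: in-degree(B)=1, level(B)>=1
  process G: level=0
    G->F: in-degree(F)=0, level(F)=1, enqueue
  process H: level=0
    H->E: in-degree(E)=0, level(E)=1, enqueue
  process F: level=1
    F->C: in-degree(C)=0, level(C)=2, enqueue
  process E: level=1
  process C: level=2
    C->B: in-degree(B)=0, level(B)=3, enqueue
  process B: level=3
All levels: A:0, B:3, C:2, D:0, E:1, F:1, G:0, H:0
level(B) = 3

Answer: 3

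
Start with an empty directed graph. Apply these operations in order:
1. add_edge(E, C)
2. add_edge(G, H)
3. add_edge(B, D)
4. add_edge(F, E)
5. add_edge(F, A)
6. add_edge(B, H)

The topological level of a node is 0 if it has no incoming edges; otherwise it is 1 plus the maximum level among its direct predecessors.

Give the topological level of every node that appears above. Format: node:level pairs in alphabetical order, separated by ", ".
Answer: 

Op 1: add_edge(E, C). Edges now: 1
Op 2: add_edge(G, H). Edges now: 2
Op 3: add_edge(B, D). Edges now: 3
Op 4: add_edge(F, E). Edges now: 4
Op 5: add_edge(F, A). Edges now: 5
Op 6: add_edge(B, H). Edges now: 6
Compute levels (Kahn BFS):
  sources (in-degree 0): B, F, G
  process B: level=0
    B->D: in-degree(D)=0, level(D)=1, enqueue
    B->H: in-degree(H)=1, level(H)>=1
  process F: level=0
    F->A: in-degree(A)=0, level(A)=1, enqueue
    F->E: in-degree(E)=0, level(E)=1, enqueue
  process G: level=0
    G->H: in-degree(H)=0, level(H)=1, enqueue
  process D: level=1
  process A: level=1
  process E: level=1
    E->C: in-degree(C)=0, level(C)=2, enqueue
  process H: level=1
  process C: level=2
All levels: A:1, B:0, C:2, D:1, E:1, F:0, G:0, H:1

Answer: A:1, B:0, C:2, D:1, E:1, F:0, G:0, H:1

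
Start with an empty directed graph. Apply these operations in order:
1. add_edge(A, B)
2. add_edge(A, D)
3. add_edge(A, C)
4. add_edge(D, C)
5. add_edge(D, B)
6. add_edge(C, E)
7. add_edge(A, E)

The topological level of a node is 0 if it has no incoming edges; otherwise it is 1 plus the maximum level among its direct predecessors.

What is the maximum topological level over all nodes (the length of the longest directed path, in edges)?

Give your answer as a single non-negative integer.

Op 1: add_edge(A, B). Edges now: 1
Op 2: add_edge(A, D). Edges now: 2
Op 3: add_edge(A, C). Edges now: 3
Op 4: add_edge(D, C). Edges now: 4
Op 5: add_edge(D, B). Edges now: 5
Op 6: add_edge(C, E). Edges now: 6
Op 7: add_edge(A, E). Edges now: 7
Compute levels (Kahn BFS):
  sources (in-degree 0): A
  process A: level=0
    A->B: in-degree(B)=1, level(B)>=1
    A->C: in-degree(C)=1, level(C)>=1
    A->D: in-degree(D)=0, level(D)=1, enqueue
    A->E: in-degree(E)=1, level(E)>=1
  process D: level=1
    D->B: in-degree(B)=0, level(B)=2, enqueue
    D->C: in-degree(C)=0, level(C)=2, enqueue
  process B: level=2
  process C: level=2
    C->E: in-degree(E)=0, level(E)=3, enqueue
  process E: level=3
All levels: A:0, B:2, C:2, D:1, E:3
max level = 3

Answer: 3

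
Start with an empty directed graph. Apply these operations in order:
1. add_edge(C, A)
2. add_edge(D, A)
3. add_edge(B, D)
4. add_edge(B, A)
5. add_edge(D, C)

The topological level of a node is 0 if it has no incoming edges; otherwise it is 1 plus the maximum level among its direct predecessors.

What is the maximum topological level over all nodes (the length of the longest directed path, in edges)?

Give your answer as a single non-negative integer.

Op 1: add_edge(C, A). Edges now: 1
Op 2: add_edge(D, A). Edges now: 2
Op 3: add_edge(B, D). Edges now: 3
Op 4: add_edge(B, A). Edges now: 4
Op 5: add_edge(D, C). Edges now: 5
Compute levels (Kahn BFS):
  sources (in-degree 0): B
  process B: level=0
    B->A: in-degree(A)=2, level(A)>=1
    B->D: in-degree(D)=0, level(D)=1, enqueue
  process D: level=1
    D->A: in-degree(A)=1, level(A)>=2
    D->C: in-degree(C)=0, level(C)=2, enqueue
  process C: level=2
    C->A: in-degree(A)=0, level(A)=3, enqueue
  process A: level=3
All levels: A:3, B:0, C:2, D:1
max level = 3

Answer: 3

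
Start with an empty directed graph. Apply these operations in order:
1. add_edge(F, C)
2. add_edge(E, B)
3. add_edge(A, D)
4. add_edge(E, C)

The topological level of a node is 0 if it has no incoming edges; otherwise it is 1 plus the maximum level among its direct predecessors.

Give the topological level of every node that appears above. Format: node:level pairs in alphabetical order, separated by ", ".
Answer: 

Op 1: add_edge(F, C). Edges now: 1
Op 2: add_edge(E, B). Edges now: 2
Op 3: add_edge(A, D). Edges now: 3
Op 4: add_edge(E, C). Edges now: 4
Compute levels (Kahn BFS):
  sources (in-degree 0): A, E, F
  process A: level=0
    A->D: in-degree(D)=0, level(D)=1, enqueue
  process E: level=0
    E->B: in-degree(B)=0, level(B)=1, enqueue
    E->C: in-degree(C)=1, level(C)>=1
  process F: level=0
    F->C: in-degree(C)=0, level(C)=1, enqueue
  process D: level=1
  process B: level=1
  process C: level=1
All levels: A:0, B:1, C:1, D:1, E:0, F:0

Answer: A:0, B:1, C:1, D:1, E:0, F:0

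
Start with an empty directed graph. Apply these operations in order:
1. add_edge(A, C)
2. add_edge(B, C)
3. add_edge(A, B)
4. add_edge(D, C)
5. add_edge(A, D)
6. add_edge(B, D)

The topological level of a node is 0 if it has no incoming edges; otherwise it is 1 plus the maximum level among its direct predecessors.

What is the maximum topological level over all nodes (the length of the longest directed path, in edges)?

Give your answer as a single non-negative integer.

Answer: 3

Derivation:
Op 1: add_edge(A, C). Edges now: 1
Op 2: add_edge(B, C). Edges now: 2
Op 3: add_edge(A, B). Edges now: 3
Op 4: add_edge(D, C). Edges now: 4
Op 5: add_edge(A, D). Edges now: 5
Op 6: add_edge(B, D). Edges now: 6
Compute levels (Kahn BFS):
  sources (in-degree 0): A
  process A: level=0
    A->B: in-degree(B)=0, level(B)=1, enqueue
    A->C: in-degree(C)=2, level(C)>=1
    A->D: in-degree(D)=1, level(D)>=1
  process B: level=1
    B->C: in-degree(C)=1, level(C)>=2
    B->D: in-degree(D)=0, level(D)=2, enqueue
  process D: level=2
    D->C: in-degree(C)=0, level(C)=3, enqueue
  process C: level=3
All levels: A:0, B:1, C:3, D:2
max level = 3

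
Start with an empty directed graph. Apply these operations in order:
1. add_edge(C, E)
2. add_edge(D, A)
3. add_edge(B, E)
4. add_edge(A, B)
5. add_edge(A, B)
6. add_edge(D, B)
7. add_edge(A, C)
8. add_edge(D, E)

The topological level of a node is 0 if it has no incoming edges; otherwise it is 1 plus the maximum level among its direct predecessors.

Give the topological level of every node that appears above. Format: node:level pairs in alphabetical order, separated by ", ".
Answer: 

Op 1: add_edge(C, E). Edges now: 1
Op 2: add_edge(D, A). Edges now: 2
Op 3: add_edge(B, E). Edges now: 3
Op 4: add_edge(A, B). Edges now: 4
Op 5: add_edge(A, B) (duplicate, no change). Edges now: 4
Op 6: add_edge(D, B). Edges now: 5
Op 7: add_edge(A, C). Edges now: 6
Op 8: add_edge(D, E). Edges now: 7
Compute levels (Kahn BFS):
  sources (in-degree 0): D
  process D: level=0
    D->A: in-degree(A)=0, level(A)=1, enqueue
    D->B: in-degree(B)=1, level(B)>=1
    D->E: in-degree(E)=2, level(E)>=1
  process A: level=1
    A->B: in-degree(B)=0, level(B)=2, enqueue
    A->C: in-degree(C)=0, level(C)=2, enqueue
  process B: level=2
    B->E: in-degree(E)=1, level(E)>=3
  process C: level=2
    C->E: in-degree(E)=0, level(E)=3, enqueue
  process E: level=3
All levels: A:1, B:2, C:2, D:0, E:3

Answer: A:1, B:2, C:2, D:0, E:3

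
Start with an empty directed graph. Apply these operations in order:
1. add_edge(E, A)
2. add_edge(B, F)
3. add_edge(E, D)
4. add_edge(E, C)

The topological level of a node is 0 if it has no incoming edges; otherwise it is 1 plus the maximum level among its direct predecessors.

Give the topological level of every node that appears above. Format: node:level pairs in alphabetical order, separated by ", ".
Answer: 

Op 1: add_edge(E, A). Edges now: 1
Op 2: add_edge(B, F). Edges now: 2
Op 3: add_edge(E, D). Edges now: 3
Op 4: add_edge(E, C). Edges now: 4
Compute levels (Kahn BFS):
  sources (in-degree 0): B, E
  process B: level=0
    B->F: in-degree(F)=0, level(F)=1, enqueue
  process E: level=0
    E->A: in-degree(A)=0, level(A)=1, enqueue
    E->C: in-degree(C)=0, level(C)=1, enqueue
    E->D: in-degree(D)=0, level(D)=1, enqueue
  process F: level=1
  process A: level=1
  process C: level=1
  process D: level=1
All levels: A:1, B:0, C:1, D:1, E:0, F:1

Answer: A:1, B:0, C:1, D:1, E:0, F:1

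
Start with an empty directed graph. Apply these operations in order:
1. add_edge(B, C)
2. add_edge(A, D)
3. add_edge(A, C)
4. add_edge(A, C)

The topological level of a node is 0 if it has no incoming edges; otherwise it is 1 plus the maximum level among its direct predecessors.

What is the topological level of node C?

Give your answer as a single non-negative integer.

Answer: 1

Derivation:
Op 1: add_edge(B, C). Edges now: 1
Op 2: add_edge(A, D). Edges now: 2
Op 3: add_edge(A, C). Edges now: 3
Op 4: add_edge(A, C) (duplicate, no change). Edges now: 3
Compute levels (Kahn BFS):
  sources (in-degree 0): A, B
  process A: level=0
    A->C: in-degree(C)=1, level(C)>=1
    A->D: in-degree(D)=0, level(D)=1, enqueue
  process B: level=0
    B->C: in-degree(C)=0, level(C)=1, enqueue
  process D: level=1
  process C: level=1
All levels: A:0, B:0, C:1, D:1
level(C) = 1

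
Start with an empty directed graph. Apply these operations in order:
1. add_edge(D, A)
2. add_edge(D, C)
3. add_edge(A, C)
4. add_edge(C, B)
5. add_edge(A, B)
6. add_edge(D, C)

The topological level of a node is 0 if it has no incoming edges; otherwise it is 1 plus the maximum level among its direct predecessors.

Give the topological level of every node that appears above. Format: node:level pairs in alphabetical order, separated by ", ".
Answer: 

Answer: A:1, B:3, C:2, D:0

Derivation:
Op 1: add_edge(D, A). Edges now: 1
Op 2: add_edge(D, C). Edges now: 2
Op 3: add_edge(A, C). Edges now: 3
Op 4: add_edge(C, B). Edges now: 4
Op 5: add_edge(A, B). Edges now: 5
Op 6: add_edge(D, C) (duplicate, no change). Edges now: 5
Compute levels (Kahn BFS):
  sources (in-degree 0): D
  process D: level=0
    D->A: in-degree(A)=0, level(A)=1, enqueue
    D->C: in-degree(C)=1, level(C)>=1
  process A: level=1
    A->B: in-degree(B)=1, level(B)>=2
    A->C: in-degree(C)=0, level(C)=2, enqueue
  process C: level=2
    C->B: in-degree(B)=0, level(B)=3, enqueue
  process B: level=3
All levels: A:1, B:3, C:2, D:0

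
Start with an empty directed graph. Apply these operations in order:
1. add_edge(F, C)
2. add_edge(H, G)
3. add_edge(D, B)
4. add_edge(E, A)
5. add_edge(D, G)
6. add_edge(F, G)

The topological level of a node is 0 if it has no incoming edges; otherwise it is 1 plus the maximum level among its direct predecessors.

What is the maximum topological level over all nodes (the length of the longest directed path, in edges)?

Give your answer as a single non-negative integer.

Answer: 1

Derivation:
Op 1: add_edge(F, C). Edges now: 1
Op 2: add_edge(H, G). Edges now: 2
Op 3: add_edge(D, B). Edges now: 3
Op 4: add_edge(E, A). Edges now: 4
Op 5: add_edge(D, G). Edges now: 5
Op 6: add_edge(F, G). Edges now: 6
Compute levels (Kahn BFS):
  sources (in-degree 0): D, E, F, H
  process D: level=0
    D->B: in-degree(B)=0, level(B)=1, enqueue
    D->G: in-degree(G)=2, level(G)>=1
  process E: level=0
    E->A: in-degree(A)=0, level(A)=1, enqueue
  process F: level=0
    F->C: in-degree(C)=0, level(C)=1, enqueue
    F->G: in-degree(G)=1, level(G)>=1
  process H: level=0
    H->G: in-degree(G)=0, level(G)=1, enqueue
  process B: level=1
  process A: level=1
  process C: level=1
  process G: level=1
All levels: A:1, B:1, C:1, D:0, E:0, F:0, G:1, H:0
max level = 1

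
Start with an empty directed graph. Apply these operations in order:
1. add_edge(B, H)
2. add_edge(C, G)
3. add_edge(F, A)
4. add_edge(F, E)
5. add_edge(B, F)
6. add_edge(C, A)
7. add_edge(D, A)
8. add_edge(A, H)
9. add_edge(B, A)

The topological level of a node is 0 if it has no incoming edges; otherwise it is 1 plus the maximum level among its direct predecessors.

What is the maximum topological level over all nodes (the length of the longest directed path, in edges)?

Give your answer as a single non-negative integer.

Answer: 3

Derivation:
Op 1: add_edge(B, H). Edges now: 1
Op 2: add_edge(C, G). Edges now: 2
Op 3: add_edge(F, A). Edges now: 3
Op 4: add_edge(F, E). Edges now: 4
Op 5: add_edge(B, F). Edges now: 5
Op 6: add_edge(C, A). Edges now: 6
Op 7: add_edge(D, A). Edges now: 7
Op 8: add_edge(A, H). Edges now: 8
Op 9: add_edge(B, A). Edges now: 9
Compute levels (Kahn BFS):
  sources (in-degree 0): B, C, D
  process B: level=0
    B->A: in-degree(A)=3, level(A)>=1
    B->F: in-degree(F)=0, level(F)=1, enqueue
    B->H: in-degree(H)=1, level(H)>=1
  process C: level=0
    C->A: in-degree(A)=2, level(A)>=1
    C->G: in-degree(G)=0, level(G)=1, enqueue
  process D: level=0
    D->A: in-degree(A)=1, level(A)>=1
  process F: level=1
    F->A: in-degree(A)=0, level(A)=2, enqueue
    F->E: in-degree(E)=0, level(E)=2, enqueue
  process G: level=1
  process A: level=2
    A->H: in-degree(H)=0, level(H)=3, enqueue
  process E: level=2
  process H: level=3
All levels: A:2, B:0, C:0, D:0, E:2, F:1, G:1, H:3
max level = 3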